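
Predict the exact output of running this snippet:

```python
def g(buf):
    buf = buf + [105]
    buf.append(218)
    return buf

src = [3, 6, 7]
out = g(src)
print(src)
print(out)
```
[3, 6, 7]
[3, 6, 7, 105, 218]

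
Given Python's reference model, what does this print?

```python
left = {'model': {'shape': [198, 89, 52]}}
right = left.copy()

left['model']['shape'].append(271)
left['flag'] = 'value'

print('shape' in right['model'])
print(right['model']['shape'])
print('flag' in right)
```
True
[198, 89, 52, 271]
False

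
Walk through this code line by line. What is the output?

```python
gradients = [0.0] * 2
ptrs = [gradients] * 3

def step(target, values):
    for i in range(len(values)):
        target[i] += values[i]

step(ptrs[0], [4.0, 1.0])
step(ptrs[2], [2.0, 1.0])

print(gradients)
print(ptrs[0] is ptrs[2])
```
[6.0, 2.0]
True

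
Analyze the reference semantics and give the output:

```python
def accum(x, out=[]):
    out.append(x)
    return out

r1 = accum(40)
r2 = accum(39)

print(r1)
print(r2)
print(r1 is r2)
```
[40, 39]
[40, 39]
True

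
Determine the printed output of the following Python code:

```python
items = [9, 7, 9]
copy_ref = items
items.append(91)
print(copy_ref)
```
[9, 7, 9, 91]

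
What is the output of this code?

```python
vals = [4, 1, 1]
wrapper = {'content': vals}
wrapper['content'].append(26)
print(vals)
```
[4, 1, 1, 26]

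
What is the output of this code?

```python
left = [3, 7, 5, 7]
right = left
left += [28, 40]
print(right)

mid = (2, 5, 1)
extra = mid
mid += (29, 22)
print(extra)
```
[3, 7, 5, 7, 28, 40]
(2, 5, 1)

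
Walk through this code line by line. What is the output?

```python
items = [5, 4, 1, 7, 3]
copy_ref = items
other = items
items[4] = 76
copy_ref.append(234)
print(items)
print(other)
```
[5, 4, 1, 7, 76, 234]
[5, 4, 1, 7, 76, 234]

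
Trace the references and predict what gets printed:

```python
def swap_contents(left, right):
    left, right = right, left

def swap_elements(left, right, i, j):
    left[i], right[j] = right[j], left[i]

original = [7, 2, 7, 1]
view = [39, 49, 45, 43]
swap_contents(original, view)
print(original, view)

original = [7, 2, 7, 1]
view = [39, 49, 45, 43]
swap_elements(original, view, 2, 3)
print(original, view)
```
[7, 2, 7, 1] [39, 49, 45, 43]
[7, 2, 43, 1] [39, 49, 45, 7]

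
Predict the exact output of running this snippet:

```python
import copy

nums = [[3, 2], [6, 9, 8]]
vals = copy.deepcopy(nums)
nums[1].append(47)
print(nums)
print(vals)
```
[[3, 2], [6, 9, 8, 47]]
[[3, 2], [6, 9, 8]]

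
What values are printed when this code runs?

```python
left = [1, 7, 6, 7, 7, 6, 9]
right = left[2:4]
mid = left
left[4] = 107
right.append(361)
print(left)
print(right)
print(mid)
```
[1, 7, 6, 7, 107, 6, 9]
[6, 7, 361]
[1, 7, 6, 7, 107, 6, 9]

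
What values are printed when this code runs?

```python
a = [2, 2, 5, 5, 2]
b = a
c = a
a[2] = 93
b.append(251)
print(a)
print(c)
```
[2, 2, 93, 5, 2, 251]
[2, 2, 93, 5, 2, 251]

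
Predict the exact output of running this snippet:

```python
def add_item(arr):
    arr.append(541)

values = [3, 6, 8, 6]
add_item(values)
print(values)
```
[3, 6, 8, 6, 541]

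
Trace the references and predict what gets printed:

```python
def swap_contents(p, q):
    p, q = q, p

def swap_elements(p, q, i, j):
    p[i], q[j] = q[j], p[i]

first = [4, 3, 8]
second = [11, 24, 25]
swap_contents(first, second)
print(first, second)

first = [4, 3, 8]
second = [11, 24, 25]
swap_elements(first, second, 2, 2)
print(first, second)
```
[4, 3, 8] [11, 24, 25]
[4, 3, 25] [11, 24, 8]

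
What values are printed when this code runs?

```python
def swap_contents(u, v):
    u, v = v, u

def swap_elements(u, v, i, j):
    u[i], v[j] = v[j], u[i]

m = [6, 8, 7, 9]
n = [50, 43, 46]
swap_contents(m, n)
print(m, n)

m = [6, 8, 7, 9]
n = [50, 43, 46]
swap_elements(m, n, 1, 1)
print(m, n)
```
[6, 8, 7, 9] [50, 43, 46]
[6, 43, 7, 9] [50, 8, 46]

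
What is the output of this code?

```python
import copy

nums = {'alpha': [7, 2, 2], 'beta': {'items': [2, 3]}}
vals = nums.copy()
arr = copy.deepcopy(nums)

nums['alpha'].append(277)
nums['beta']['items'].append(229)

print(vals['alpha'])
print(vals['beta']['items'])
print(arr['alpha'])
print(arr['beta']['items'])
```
[7, 2, 2, 277]
[2, 3, 229]
[7, 2, 2]
[2, 3]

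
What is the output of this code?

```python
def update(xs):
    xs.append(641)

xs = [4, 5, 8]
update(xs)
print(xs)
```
[4, 5, 8, 641]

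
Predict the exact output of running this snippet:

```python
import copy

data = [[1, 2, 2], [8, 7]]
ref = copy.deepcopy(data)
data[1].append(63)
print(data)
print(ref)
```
[[1, 2, 2], [8, 7, 63]]
[[1, 2, 2], [8, 7]]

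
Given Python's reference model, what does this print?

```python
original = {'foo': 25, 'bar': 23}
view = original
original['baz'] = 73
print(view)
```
{'foo': 25, 'bar': 23, 'baz': 73}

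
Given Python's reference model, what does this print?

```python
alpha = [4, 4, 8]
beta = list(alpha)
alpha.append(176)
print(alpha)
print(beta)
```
[4, 4, 8, 176]
[4, 4, 8]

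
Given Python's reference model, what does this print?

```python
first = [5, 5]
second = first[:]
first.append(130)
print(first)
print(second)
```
[5, 5, 130]
[5, 5]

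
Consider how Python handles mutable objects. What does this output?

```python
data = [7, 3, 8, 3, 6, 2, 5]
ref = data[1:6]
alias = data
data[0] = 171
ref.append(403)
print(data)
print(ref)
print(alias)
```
[171, 3, 8, 3, 6, 2, 5]
[3, 8, 3, 6, 2, 403]
[171, 3, 8, 3, 6, 2, 5]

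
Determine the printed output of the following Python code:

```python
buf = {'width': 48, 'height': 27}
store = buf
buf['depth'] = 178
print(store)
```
{'width': 48, 'height': 27, 'depth': 178}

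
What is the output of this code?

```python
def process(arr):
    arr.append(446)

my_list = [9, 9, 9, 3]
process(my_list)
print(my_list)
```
[9, 9, 9, 3, 446]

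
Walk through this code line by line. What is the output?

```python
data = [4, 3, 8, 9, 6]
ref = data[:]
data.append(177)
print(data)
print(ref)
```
[4, 3, 8, 9, 6, 177]
[4, 3, 8, 9, 6]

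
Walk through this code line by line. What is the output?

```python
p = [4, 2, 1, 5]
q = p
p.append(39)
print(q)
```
[4, 2, 1, 5, 39]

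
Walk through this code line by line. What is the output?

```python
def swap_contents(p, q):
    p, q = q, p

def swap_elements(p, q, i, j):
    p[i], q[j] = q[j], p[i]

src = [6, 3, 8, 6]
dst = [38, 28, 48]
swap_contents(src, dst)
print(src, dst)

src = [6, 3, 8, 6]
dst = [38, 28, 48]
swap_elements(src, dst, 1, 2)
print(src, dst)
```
[6, 3, 8, 6] [38, 28, 48]
[6, 48, 8, 6] [38, 28, 3]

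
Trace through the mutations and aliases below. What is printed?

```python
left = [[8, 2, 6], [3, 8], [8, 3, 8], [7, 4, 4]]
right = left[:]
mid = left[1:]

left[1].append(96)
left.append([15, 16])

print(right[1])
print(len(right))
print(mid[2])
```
[3, 8, 96]
4
[7, 4, 4]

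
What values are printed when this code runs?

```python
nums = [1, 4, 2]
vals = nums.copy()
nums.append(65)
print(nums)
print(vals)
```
[1, 4, 2, 65]
[1, 4, 2]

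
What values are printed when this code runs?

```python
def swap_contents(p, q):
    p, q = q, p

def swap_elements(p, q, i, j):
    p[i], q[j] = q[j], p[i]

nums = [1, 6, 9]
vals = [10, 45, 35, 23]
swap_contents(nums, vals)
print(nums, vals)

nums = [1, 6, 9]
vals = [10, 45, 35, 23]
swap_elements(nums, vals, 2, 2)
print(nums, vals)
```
[1, 6, 9] [10, 45, 35, 23]
[1, 6, 35] [10, 45, 9, 23]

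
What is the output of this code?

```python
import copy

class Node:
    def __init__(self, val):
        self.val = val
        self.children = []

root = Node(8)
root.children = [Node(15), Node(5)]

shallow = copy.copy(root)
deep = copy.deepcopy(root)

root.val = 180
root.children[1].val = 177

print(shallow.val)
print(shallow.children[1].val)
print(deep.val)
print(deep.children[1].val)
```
8
177
8
5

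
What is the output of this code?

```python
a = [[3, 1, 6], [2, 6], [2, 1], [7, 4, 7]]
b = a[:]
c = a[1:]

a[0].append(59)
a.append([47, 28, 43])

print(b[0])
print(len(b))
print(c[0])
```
[3, 1, 6, 59]
4
[2, 6]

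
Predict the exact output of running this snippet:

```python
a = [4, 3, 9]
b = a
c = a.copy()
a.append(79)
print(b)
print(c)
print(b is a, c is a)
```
[4, 3, 9, 79]
[4, 3, 9]
True False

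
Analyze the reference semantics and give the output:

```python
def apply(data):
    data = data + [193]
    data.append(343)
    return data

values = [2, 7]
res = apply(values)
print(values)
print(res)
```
[2, 7]
[2, 7, 193, 343]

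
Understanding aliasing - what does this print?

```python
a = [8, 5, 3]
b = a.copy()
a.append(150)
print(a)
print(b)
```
[8, 5, 3, 150]
[8, 5, 3]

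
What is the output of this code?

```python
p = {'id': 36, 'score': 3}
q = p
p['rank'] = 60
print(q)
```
{'id': 36, 'score': 3, 'rank': 60}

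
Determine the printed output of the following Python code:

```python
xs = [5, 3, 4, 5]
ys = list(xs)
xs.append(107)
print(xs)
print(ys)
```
[5, 3, 4, 5, 107]
[5, 3, 4, 5]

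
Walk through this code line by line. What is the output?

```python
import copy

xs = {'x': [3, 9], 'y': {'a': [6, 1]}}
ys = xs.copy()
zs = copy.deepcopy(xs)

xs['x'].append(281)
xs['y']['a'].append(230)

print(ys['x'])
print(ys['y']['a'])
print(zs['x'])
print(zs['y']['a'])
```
[3, 9, 281]
[6, 1, 230]
[3, 9]
[6, 1]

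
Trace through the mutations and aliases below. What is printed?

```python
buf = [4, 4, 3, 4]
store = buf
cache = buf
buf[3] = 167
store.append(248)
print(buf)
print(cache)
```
[4, 4, 3, 167, 248]
[4, 4, 3, 167, 248]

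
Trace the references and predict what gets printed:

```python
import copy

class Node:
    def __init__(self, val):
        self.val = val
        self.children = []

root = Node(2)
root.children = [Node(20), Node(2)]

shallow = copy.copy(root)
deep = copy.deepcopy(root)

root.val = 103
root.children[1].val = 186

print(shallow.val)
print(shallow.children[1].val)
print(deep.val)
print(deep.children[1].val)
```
2
186
2
2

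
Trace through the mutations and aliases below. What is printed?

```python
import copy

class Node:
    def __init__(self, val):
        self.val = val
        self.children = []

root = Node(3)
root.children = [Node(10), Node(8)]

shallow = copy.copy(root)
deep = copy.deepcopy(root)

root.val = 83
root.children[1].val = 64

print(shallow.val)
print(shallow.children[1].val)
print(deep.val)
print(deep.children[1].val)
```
3
64
3
8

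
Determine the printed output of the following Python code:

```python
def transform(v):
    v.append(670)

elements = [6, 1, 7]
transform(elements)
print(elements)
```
[6, 1, 7, 670]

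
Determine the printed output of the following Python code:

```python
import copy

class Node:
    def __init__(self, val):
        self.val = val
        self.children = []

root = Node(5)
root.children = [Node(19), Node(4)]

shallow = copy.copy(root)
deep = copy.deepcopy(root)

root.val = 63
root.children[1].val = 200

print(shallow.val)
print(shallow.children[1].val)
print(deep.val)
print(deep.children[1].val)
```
5
200
5
4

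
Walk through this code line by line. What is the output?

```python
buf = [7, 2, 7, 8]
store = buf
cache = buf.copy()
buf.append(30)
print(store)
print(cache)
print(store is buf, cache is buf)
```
[7, 2, 7, 8, 30]
[7, 2, 7, 8]
True False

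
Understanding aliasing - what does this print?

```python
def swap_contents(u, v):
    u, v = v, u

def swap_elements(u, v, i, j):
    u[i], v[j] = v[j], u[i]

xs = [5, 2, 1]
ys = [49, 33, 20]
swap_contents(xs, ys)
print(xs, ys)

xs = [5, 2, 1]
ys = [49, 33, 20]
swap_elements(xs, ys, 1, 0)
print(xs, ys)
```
[5, 2, 1] [49, 33, 20]
[5, 49, 1] [2, 33, 20]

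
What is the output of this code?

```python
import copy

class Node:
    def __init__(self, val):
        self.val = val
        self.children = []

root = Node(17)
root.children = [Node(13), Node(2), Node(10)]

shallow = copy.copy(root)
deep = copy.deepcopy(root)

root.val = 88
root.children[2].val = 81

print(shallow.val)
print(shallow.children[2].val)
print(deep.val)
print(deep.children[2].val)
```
17
81
17
10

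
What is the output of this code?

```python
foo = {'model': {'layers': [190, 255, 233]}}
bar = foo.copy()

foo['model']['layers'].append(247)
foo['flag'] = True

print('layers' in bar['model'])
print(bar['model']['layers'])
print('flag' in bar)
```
True
[190, 255, 233, 247]
False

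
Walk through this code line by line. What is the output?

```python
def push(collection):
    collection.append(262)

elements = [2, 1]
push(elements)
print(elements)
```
[2, 1, 262]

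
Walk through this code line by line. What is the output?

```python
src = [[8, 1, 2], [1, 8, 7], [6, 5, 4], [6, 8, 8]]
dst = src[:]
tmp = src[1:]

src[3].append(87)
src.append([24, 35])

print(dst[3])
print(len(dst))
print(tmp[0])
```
[6, 8, 8, 87]
4
[1, 8, 7]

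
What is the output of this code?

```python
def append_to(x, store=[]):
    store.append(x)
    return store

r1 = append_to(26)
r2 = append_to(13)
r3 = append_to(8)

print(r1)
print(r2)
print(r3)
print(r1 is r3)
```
[26, 13, 8]
[26, 13, 8]
[26, 13, 8]
True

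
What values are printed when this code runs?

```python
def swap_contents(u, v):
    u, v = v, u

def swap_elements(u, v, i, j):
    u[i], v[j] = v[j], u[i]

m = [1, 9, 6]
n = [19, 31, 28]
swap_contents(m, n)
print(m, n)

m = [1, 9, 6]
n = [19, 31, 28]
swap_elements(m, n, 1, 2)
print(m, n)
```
[1, 9, 6] [19, 31, 28]
[1, 28, 6] [19, 31, 9]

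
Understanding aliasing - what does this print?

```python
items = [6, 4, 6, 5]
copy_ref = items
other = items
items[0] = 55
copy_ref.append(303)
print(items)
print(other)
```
[55, 4, 6, 5, 303]
[55, 4, 6, 5, 303]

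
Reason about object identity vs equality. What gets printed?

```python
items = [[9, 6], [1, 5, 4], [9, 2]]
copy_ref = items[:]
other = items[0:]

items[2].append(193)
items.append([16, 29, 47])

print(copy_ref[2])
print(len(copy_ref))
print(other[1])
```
[9, 2, 193]
3
[1, 5, 4]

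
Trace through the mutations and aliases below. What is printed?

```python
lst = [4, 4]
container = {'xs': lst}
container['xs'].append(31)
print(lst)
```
[4, 4, 31]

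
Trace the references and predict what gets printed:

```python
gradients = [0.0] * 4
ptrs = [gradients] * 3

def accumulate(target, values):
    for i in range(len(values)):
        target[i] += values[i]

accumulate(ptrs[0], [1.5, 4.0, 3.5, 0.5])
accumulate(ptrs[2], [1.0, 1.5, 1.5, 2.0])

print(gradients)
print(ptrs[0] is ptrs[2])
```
[2.5, 5.5, 5.0, 2.5]
True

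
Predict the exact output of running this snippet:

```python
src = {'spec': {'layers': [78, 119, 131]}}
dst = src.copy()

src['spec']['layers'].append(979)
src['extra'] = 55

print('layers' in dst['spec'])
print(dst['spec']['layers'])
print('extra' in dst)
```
True
[78, 119, 131, 979]
False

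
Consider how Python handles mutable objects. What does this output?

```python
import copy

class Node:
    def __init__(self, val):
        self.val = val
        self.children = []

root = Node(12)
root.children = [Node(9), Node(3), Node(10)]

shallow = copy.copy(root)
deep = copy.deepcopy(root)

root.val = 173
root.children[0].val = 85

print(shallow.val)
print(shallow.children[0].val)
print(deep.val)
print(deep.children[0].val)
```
12
85
12
9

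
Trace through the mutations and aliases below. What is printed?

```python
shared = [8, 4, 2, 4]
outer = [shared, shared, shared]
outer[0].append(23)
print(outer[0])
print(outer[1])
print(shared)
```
[8, 4, 2, 4, 23]
[8, 4, 2, 4, 23]
[8, 4, 2, 4, 23]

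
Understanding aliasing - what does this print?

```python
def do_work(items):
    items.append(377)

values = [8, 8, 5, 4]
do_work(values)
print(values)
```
[8, 8, 5, 4, 377]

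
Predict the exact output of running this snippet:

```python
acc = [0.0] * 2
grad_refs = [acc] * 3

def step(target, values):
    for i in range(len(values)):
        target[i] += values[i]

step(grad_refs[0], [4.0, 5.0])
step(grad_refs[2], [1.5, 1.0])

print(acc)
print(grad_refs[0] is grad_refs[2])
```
[5.5, 6.0]
True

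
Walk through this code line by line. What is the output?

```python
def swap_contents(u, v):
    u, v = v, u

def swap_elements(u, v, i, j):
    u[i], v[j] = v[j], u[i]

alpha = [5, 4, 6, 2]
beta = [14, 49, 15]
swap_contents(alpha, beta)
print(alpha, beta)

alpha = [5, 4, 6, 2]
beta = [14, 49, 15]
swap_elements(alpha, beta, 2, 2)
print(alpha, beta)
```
[5, 4, 6, 2] [14, 49, 15]
[5, 4, 15, 2] [14, 49, 6]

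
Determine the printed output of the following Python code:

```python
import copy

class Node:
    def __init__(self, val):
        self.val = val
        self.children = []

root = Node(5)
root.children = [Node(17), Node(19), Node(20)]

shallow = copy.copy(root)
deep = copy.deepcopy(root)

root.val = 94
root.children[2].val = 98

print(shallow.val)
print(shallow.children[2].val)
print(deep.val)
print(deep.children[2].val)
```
5
98
5
20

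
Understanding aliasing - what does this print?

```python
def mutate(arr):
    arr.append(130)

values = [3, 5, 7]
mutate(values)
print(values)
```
[3, 5, 7, 130]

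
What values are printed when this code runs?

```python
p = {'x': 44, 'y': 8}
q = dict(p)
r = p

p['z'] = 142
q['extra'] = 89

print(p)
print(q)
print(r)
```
{'x': 44, 'y': 8, 'z': 142}
{'x': 44, 'y': 8, 'extra': 89}
{'x': 44, 'y': 8, 'z': 142}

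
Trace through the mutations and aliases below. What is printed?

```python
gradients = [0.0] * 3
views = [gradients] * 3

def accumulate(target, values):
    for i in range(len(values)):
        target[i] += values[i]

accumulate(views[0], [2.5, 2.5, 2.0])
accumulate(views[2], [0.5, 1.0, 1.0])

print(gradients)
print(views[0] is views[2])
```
[3.0, 3.5, 3.0]
True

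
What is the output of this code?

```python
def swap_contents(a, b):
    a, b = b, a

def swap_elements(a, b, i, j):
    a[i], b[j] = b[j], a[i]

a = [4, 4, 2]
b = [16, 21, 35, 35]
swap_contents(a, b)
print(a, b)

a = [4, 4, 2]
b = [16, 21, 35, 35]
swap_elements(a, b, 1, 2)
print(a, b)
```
[4, 4, 2] [16, 21, 35, 35]
[4, 35, 2] [16, 21, 4, 35]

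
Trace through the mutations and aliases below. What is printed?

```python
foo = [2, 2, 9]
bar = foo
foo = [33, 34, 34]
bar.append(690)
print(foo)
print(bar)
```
[33, 34, 34]
[2, 2, 9, 690]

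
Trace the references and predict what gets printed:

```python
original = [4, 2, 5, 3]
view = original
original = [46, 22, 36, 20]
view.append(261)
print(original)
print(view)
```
[46, 22, 36, 20]
[4, 2, 5, 3, 261]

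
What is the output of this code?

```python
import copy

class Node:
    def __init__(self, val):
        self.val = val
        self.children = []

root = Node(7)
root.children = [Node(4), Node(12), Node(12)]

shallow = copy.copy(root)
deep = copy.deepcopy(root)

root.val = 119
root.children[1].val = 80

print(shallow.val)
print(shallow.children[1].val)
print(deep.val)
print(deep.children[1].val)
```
7
80
7
12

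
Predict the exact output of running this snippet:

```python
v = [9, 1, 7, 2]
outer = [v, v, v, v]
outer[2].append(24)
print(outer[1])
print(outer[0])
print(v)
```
[9, 1, 7, 2, 24]
[9, 1, 7, 2, 24]
[9, 1, 7, 2, 24]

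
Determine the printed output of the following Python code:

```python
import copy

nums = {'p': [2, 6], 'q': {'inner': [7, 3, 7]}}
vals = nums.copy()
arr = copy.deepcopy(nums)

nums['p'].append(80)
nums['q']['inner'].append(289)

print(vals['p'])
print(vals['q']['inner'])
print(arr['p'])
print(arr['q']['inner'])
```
[2, 6, 80]
[7, 3, 7, 289]
[2, 6]
[7, 3, 7]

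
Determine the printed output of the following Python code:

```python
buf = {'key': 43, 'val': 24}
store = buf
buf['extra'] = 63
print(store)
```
{'key': 43, 'val': 24, 'extra': 63}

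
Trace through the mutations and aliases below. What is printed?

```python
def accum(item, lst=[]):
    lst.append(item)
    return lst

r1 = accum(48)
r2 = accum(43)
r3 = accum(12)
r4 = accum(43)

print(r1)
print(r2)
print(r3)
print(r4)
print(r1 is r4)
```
[48, 43, 12, 43]
[48, 43, 12, 43]
[48, 43, 12, 43]
[48, 43, 12, 43]
True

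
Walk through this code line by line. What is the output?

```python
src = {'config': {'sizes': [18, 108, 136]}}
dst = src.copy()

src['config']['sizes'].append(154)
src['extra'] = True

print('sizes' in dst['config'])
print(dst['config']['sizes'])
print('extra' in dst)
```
True
[18, 108, 136, 154]
False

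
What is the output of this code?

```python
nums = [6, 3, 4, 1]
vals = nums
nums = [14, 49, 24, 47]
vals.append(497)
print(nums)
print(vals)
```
[14, 49, 24, 47]
[6, 3, 4, 1, 497]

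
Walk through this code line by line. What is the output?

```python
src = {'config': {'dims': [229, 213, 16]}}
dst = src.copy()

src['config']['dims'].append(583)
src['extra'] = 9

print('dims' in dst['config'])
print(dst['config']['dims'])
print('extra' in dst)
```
True
[229, 213, 16, 583]
False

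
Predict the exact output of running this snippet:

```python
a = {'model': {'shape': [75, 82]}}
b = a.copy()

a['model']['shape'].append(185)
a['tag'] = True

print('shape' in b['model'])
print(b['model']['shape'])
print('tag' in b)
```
True
[75, 82, 185]
False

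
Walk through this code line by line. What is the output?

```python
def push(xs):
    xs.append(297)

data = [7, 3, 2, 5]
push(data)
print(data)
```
[7, 3, 2, 5, 297]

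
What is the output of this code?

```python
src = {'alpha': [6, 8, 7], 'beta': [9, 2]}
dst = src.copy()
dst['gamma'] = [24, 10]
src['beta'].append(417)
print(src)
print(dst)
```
{'alpha': [6, 8, 7], 'beta': [9, 2, 417]}
{'alpha': [6, 8, 7], 'beta': [9, 2, 417], 'gamma': [24, 10]}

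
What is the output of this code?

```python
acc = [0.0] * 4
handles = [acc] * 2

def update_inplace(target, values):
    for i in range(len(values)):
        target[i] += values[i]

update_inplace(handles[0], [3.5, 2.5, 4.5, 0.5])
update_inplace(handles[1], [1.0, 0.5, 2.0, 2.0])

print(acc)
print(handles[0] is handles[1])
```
[4.5, 3.0, 6.5, 2.5]
True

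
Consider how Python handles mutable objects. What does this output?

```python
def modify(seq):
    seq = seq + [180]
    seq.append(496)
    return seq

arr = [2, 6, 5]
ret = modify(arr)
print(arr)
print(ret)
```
[2, 6, 5]
[2, 6, 5, 180, 496]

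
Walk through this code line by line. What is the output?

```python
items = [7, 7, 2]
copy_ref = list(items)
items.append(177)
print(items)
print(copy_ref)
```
[7, 7, 2, 177]
[7, 7, 2]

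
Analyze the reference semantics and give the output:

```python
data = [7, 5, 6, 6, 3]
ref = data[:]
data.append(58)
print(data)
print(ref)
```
[7, 5, 6, 6, 3, 58]
[7, 5, 6, 6, 3]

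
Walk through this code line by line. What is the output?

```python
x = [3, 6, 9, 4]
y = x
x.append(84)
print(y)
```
[3, 6, 9, 4, 84]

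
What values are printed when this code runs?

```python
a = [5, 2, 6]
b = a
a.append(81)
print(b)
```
[5, 2, 6, 81]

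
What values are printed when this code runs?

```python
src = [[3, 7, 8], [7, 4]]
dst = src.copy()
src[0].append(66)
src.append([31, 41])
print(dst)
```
[[3, 7, 8, 66], [7, 4]]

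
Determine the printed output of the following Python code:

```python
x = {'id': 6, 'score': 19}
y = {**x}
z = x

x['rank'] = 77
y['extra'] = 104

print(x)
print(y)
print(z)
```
{'id': 6, 'score': 19, 'rank': 77}
{'id': 6, 'score': 19, 'extra': 104}
{'id': 6, 'score': 19, 'rank': 77}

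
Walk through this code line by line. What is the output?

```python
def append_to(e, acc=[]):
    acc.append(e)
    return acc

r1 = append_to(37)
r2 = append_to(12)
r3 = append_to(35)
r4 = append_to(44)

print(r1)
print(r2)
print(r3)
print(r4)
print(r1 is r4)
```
[37, 12, 35, 44]
[37, 12, 35, 44]
[37, 12, 35, 44]
[37, 12, 35, 44]
True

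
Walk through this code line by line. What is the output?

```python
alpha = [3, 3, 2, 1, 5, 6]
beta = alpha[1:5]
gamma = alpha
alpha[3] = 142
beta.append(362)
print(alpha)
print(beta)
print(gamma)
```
[3, 3, 2, 142, 5, 6]
[3, 2, 1, 5, 362]
[3, 3, 2, 142, 5, 6]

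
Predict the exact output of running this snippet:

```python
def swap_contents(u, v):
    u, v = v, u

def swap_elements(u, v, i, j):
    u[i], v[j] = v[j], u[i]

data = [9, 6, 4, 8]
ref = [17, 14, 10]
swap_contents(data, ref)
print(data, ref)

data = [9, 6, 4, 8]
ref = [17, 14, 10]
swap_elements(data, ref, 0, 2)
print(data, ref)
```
[9, 6, 4, 8] [17, 14, 10]
[10, 6, 4, 8] [17, 14, 9]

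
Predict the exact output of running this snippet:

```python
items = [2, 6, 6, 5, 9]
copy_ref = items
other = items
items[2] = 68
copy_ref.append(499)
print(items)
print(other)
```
[2, 6, 68, 5, 9, 499]
[2, 6, 68, 5, 9, 499]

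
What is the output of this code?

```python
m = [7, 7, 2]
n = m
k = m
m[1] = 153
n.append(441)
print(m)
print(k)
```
[7, 153, 2, 441]
[7, 153, 2, 441]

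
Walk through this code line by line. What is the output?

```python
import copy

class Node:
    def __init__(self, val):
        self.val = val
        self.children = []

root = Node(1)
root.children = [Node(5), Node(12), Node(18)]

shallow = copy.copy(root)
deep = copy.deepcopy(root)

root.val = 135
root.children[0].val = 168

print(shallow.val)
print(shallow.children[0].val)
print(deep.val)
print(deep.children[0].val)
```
1
168
1
5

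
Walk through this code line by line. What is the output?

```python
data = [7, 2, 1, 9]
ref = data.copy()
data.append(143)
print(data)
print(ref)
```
[7, 2, 1, 9, 143]
[7, 2, 1, 9]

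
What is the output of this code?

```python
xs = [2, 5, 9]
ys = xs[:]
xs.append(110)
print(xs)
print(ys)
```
[2, 5, 9, 110]
[2, 5, 9]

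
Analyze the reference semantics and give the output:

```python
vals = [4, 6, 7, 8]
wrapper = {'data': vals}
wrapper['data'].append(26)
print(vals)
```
[4, 6, 7, 8, 26]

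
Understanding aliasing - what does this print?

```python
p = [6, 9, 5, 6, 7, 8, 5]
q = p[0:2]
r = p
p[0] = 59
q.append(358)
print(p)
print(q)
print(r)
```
[59, 9, 5, 6, 7, 8, 5]
[6, 9, 358]
[59, 9, 5, 6, 7, 8, 5]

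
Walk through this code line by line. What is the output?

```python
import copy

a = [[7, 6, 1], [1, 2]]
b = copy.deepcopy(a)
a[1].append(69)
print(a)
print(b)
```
[[7, 6, 1], [1, 2, 69]]
[[7, 6, 1], [1, 2]]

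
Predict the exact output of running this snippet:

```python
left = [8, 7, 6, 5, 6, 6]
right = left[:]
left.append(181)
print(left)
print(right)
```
[8, 7, 6, 5, 6, 6, 181]
[8, 7, 6, 5, 6, 6]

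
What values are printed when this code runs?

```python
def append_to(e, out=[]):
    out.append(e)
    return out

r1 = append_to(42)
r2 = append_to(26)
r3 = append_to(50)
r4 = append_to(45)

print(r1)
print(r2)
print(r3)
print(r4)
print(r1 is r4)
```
[42, 26, 50, 45]
[42, 26, 50, 45]
[42, 26, 50, 45]
[42, 26, 50, 45]
True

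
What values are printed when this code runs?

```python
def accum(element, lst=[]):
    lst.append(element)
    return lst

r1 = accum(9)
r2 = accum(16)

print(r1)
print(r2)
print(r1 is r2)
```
[9, 16]
[9, 16]
True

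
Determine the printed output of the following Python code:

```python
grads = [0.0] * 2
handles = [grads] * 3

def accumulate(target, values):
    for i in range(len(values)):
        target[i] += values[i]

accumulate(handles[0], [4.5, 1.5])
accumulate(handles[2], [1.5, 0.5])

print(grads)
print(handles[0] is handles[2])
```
[6.0, 2.0]
True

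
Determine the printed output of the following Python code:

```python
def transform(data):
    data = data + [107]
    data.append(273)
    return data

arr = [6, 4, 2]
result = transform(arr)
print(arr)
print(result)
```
[6, 4, 2]
[6, 4, 2, 107, 273]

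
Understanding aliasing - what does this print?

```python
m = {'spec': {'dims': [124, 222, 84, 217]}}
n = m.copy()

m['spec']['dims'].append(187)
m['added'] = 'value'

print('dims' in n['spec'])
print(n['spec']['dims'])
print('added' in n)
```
True
[124, 222, 84, 217, 187]
False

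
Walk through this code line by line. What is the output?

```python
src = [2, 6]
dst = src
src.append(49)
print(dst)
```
[2, 6, 49]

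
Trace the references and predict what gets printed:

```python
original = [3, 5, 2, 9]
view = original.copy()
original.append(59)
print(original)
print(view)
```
[3, 5, 2, 9, 59]
[3, 5, 2, 9]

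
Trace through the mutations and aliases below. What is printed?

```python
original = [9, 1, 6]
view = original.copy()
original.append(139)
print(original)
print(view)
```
[9, 1, 6, 139]
[9, 1, 6]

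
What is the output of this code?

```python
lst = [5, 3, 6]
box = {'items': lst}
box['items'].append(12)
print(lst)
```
[5, 3, 6, 12]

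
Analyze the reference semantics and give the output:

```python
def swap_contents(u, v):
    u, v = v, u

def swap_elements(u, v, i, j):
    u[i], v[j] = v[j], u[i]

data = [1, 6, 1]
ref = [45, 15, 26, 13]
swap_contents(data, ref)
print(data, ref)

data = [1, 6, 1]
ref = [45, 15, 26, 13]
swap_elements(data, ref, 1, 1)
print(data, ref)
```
[1, 6, 1] [45, 15, 26, 13]
[1, 15, 1] [45, 6, 26, 13]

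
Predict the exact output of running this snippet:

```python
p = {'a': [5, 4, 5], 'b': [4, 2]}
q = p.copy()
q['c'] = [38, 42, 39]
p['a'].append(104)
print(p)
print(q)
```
{'a': [5, 4, 5, 104], 'b': [4, 2]}
{'a': [5, 4, 5, 104], 'b': [4, 2], 'c': [38, 42, 39]}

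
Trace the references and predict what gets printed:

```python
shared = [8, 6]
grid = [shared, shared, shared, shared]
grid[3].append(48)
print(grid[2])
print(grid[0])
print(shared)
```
[8, 6, 48]
[8, 6, 48]
[8, 6, 48]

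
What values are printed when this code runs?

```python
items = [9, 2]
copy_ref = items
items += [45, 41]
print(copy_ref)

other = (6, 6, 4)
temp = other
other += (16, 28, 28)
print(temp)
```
[9, 2, 45, 41]
(6, 6, 4)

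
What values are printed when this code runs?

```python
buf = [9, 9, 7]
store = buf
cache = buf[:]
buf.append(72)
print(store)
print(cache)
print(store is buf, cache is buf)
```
[9, 9, 7, 72]
[9, 9, 7]
True False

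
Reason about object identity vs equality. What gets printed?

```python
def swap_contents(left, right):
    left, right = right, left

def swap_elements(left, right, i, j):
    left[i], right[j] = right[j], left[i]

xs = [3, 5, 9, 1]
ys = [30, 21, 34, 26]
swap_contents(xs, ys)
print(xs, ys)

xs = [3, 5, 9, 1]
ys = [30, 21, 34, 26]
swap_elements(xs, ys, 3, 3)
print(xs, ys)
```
[3, 5, 9, 1] [30, 21, 34, 26]
[3, 5, 9, 26] [30, 21, 34, 1]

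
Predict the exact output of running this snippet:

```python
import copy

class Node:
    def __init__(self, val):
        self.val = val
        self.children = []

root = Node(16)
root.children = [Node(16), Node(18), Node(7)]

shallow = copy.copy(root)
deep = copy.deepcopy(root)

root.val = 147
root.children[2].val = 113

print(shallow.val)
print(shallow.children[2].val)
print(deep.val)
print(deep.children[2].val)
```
16
113
16
7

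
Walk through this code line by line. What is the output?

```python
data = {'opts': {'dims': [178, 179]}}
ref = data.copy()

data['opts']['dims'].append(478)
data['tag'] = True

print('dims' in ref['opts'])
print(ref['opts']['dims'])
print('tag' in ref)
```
True
[178, 179, 478]
False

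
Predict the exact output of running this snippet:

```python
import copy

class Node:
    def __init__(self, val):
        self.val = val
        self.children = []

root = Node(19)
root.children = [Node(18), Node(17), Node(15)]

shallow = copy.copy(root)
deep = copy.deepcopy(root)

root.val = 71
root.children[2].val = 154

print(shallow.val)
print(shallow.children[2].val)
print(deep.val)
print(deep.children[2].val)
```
19
154
19
15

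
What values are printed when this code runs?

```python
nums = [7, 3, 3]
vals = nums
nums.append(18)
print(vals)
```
[7, 3, 3, 18]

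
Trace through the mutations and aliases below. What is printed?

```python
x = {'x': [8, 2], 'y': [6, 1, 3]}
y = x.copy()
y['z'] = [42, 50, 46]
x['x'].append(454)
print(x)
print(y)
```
{'x': [8, 2, 454], 'y': [6, 1, 3]}
{'x': [8, 2, 454], 'y': [6, 1, 3], 'z': [42, 50, 46]}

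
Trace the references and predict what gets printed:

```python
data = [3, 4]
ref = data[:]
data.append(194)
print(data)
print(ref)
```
[3, 4, 194]
[3, 4]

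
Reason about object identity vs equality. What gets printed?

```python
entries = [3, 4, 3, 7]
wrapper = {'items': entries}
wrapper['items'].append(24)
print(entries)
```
[3, 4, 3, 7, 24]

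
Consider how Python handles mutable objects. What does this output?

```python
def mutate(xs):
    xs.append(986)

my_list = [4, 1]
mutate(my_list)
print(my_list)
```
[4, 1, 986]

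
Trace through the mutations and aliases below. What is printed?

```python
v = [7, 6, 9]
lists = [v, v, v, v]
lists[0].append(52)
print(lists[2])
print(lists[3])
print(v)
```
[7, 6, 9, 52]
[7, 6, 9, 52]
[7, 6, 9, 52]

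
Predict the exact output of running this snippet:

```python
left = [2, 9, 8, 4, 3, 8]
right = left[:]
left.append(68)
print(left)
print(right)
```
[2, 9, 8, 4, 3, 8, 68]
[2, 9, 8, 4, 3, 8]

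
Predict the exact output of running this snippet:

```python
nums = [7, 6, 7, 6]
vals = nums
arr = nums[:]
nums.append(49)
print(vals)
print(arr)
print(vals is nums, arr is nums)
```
[7, 6, 7, 6, 49]
[7, 6, 7, 6]
True False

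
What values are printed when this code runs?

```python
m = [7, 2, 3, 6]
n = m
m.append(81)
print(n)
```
[7, 2, 3, 6, 81]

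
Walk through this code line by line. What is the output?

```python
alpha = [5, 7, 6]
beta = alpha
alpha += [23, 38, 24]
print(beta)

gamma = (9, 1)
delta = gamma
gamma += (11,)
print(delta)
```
[5, 7, 6, 23, 38, 24]
(9, 1)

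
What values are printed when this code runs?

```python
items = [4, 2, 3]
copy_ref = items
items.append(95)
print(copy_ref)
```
[4, 2, 3, 95]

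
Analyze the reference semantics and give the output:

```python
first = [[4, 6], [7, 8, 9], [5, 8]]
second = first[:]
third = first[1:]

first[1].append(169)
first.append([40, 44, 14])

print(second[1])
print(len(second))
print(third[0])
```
[7, 8, 9, 169]
3
[7, 8, 9, 169]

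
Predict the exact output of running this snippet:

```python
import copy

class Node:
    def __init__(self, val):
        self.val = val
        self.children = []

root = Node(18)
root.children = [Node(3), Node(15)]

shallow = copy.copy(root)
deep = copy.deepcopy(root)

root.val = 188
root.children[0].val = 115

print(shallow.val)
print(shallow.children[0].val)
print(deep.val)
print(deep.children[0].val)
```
18
115
18
3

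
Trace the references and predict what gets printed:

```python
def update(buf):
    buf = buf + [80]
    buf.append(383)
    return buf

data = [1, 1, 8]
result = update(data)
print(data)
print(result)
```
[1, 1, 8]
[1, 1, 8, 80, 383]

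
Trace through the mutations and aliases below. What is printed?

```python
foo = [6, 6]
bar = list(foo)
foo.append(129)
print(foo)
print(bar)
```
[6, 6, 129]
[6, 6]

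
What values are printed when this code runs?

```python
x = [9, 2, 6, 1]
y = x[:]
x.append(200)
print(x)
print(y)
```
[9, 2, 6, 1, 200]
[9, 2, 6, 1]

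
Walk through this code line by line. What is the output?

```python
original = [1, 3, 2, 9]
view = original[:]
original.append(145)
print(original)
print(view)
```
[1, 3, 2, 9, 145]
[1, 3, 2, 9]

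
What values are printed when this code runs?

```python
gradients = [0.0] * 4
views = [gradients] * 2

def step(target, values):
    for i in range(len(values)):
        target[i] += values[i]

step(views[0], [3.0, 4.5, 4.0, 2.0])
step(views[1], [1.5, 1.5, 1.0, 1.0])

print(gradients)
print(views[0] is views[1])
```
[4.5, 6.0, 5.0, 3.0]
True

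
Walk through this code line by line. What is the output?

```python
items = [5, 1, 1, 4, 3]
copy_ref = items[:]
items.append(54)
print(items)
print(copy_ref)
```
[5, 1, 1, 4, 3, 54]
[5, 1, 1, 4, 3]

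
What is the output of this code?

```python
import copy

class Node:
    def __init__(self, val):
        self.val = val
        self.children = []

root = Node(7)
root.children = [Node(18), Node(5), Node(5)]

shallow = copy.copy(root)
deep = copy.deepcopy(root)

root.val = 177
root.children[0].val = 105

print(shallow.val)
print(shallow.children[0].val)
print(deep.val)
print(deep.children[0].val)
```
7
105
7
18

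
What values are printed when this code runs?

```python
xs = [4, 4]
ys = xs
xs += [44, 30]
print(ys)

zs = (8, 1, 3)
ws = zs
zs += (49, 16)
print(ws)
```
[4, 4, 44, 30]
(8, 1, 3)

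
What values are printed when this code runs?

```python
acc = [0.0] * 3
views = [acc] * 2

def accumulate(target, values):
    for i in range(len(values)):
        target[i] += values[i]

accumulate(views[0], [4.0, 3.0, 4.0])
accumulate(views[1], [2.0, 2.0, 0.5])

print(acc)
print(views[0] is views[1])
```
[6.0, 5.0, 4.5]
True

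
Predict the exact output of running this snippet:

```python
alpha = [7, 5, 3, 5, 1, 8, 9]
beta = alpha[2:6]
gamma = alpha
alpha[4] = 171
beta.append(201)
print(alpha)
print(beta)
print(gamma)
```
[7, 5, 3, 5, 171, 8, 9]
[3, 5, 1, 8, 201]
[7, 5, 3, 5, 171, 8, 9]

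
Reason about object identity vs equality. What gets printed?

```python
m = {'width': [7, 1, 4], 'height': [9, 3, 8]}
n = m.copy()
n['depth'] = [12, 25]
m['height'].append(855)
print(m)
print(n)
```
{'width': [7, 1, 4], 'height': [9, 3, 8, 855]}
{'width': [7, 1, 4], 'height': [9, 3, 8, 855], 'depth': [12, 25]}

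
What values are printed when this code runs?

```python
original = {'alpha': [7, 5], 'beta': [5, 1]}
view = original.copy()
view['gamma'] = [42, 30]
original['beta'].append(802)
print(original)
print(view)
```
{'alpha': [7, 5], 'beta': [5, 1, 802]}
{'alpha': [7, 5], 'beta': [5, 1, 802], 'gamma': [42, 30]}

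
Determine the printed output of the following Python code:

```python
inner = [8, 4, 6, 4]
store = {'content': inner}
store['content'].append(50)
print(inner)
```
[8, 4, 6, 4, 50]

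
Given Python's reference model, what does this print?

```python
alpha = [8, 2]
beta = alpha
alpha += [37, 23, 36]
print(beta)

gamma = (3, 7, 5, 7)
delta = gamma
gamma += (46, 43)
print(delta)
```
[8, 2, 37, 23, 36]
(3, 7, 5, 7)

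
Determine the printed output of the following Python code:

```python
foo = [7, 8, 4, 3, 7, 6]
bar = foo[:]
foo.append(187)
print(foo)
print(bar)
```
[7, 8, 4, 3, 7, 6, 187]
[7, 8, 4, 3, 7, 6]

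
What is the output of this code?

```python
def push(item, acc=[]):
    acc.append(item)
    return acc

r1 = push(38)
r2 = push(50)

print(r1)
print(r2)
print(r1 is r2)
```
[38, 50]
[38, 50]
True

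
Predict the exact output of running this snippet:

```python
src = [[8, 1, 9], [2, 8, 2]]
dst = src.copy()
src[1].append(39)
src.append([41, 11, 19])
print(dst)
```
[[8, 1, 9], [2, 8, 2, 39]]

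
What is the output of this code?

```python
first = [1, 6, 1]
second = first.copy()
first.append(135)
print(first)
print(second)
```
[1, 6, 1, 135]
[1, 6, 1]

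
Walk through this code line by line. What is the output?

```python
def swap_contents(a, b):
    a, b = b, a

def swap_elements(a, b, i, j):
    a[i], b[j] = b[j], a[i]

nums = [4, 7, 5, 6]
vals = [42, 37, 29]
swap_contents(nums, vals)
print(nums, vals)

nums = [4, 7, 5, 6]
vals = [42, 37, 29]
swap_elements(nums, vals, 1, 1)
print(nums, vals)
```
[4, 7, 5, 6] [42, 37, 29]
[4, 37, 5, 6] [42, 7, 29]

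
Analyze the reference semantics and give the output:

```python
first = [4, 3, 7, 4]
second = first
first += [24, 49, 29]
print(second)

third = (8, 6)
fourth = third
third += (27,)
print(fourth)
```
[4, 3, 7, 4, 24, 49, 29]
(8, 6)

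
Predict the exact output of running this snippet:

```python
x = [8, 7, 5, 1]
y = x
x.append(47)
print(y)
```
[8, 7, 5, 1, 47]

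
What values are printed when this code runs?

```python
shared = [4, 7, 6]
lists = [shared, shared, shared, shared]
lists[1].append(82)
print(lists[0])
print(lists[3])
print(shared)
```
[4, 7, 6, 82]
[4, 7, 6, 82]
[4, 7, 6, 82]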